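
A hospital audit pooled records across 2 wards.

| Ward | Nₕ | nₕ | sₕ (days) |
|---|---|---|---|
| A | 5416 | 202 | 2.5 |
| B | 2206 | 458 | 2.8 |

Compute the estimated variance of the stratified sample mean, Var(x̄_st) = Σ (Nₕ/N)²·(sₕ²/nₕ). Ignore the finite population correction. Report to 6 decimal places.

N = 7622. Term for each stratum: Wₕ²sₕ²/nₕ.
Var(x̄_st) = 0.015622411 + 0.001433916 = 0.017056327 → 0.017056.

0.017056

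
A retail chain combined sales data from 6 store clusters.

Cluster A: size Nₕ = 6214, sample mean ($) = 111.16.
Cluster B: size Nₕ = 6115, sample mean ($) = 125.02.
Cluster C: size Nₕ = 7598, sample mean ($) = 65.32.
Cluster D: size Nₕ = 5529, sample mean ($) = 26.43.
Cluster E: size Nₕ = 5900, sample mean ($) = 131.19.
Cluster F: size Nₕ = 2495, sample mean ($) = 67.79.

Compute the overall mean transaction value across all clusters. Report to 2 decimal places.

89.83

N = 6214 + 6115 + 7598 + 5529 + 5900 + 2495 = 33851.
Weight each subgroup mean by Nₕ/N and sum.
Σ Nₕx̄ₕ = 6214·111.16 + 6115·125.02 + 7598·65.32 + 5529·26.43 + 5900·131.19 + 2495·67.79 = 690748.24 + 764497.3 + 496301.36 + 146131.47 + 774021 + 169136.05 = 3040835.42.
Divide by N: 3040835.42 / 33851 = 89.8300... → 89.83.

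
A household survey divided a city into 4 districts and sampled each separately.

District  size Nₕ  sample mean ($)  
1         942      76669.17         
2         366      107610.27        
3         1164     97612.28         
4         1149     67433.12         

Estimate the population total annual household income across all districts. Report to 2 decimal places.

1: 942·76669.17 = 72222358.14
2: 366·107610.27 = 39385358.82
3: 1164·97612.28 = 113620693.92
4: 1149·67433.12 = 77480654.88
τ̂ = Σ Nₕx̄ₕ = 302709065.76.

302709065.76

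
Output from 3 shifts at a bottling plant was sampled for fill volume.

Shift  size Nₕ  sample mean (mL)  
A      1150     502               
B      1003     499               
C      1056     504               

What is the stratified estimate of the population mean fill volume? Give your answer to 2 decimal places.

x̄_st = (Σ Nₕx̄ₕ) / (Σ Nₕ) = (1150·502 + 1003·499 + 1056·504) / 3209
= 1610021 / 3209 = 501.7205... → 501.72.

501.72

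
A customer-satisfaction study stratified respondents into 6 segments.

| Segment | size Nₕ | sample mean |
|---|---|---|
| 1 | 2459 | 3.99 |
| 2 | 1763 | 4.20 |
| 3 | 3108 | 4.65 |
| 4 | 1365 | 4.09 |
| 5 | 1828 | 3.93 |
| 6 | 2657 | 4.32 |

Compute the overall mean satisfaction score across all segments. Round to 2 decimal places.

N = 13180; weights Wₕ = Nₕ/N = (0.1866, 0.1338, 0.2358, 0.1036, 0.1387, 0.2016).
x̄_st = Σ Wₕ·x̄ₕ = 0.1866·3.99 + 0.1338·4.20 + 0.2358·4.65 + 0.1036·4.09 + 0.1387·3.93 + 0.2016·4.32 ≈ 4.2423...
→ 4.24.

4.24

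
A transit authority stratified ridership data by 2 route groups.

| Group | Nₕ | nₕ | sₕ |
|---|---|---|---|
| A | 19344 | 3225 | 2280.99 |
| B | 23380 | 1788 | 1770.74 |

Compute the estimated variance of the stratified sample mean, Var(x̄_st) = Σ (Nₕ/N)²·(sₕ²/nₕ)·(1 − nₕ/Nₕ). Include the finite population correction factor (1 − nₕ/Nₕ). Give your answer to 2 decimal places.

N = 42724. Term for each stratum: Wₕ²sₕ²/nₕ·(1−nₕ/Nₕ).
Var(x̄_st) = 275.58629 + 484.99320 = 760.57949 → 760.58.

760.58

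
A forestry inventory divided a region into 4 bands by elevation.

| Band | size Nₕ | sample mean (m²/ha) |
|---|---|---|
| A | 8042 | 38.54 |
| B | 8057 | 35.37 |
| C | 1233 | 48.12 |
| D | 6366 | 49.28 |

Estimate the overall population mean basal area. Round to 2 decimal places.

x̄_st = (Σ Nₕx̄ₕ) / (Σ Nₕ) = (8042·38.54 + 8057·35.37 + 1233·48.12 + 6366·49.28) / 23698
= 967963.21 / 23698 = 40.8458... → 40.85.

40.85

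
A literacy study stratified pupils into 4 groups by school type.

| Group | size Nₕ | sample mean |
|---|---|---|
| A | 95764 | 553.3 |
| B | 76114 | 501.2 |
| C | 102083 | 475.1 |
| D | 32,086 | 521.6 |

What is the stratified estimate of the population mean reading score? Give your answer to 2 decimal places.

N = 95764 + 76114 + 102083 + 32086 = 306047.
Weight each subgroup mean by Nₕ/N and sum.
Σ Nₕx̄ₕ = 95764·553.3 + 76114·501.2 + 102083·475.1 + 32086·521.6 = 52986221.2 + 38148336.8 + 48499633.3 + 16736057.6 = 156370248.9.
Divide by N: 156370248.9 / 306047 = 510.9354... → 510.94.

510.94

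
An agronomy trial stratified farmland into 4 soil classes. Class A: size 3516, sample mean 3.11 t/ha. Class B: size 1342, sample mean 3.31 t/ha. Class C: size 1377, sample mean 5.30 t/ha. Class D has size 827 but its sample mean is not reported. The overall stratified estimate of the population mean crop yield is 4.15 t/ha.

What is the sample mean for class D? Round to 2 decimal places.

8.02

N = 3516 + 1342 + 1377 + 827 = 7062.
Overall total = μ·N = 4.15·7062 = 29307.3.
Subtract the known strata: 3516·3.11 + 1342·3.31 + 1377·5.30 = 22674.88.
Remaining total for class D: 29307.3 − 22674.88 = 6632.42.
Divide by its size: 6632.42 / 827 = 8.0199... → 8.02.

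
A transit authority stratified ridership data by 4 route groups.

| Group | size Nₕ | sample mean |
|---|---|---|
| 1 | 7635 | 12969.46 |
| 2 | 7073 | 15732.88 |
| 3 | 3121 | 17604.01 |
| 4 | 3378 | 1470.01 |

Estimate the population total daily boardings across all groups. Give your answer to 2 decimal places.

1: 7635·12969.46 = 99021827.1
2: 7073·15732.88 = 111278660.24
3: 3121·17604.01 = 54942115.21
4: 3378·1470.01 = 4965693.78
τ̂ = Σ Nₕx̄ₕ = 270208296.33.

270208296.33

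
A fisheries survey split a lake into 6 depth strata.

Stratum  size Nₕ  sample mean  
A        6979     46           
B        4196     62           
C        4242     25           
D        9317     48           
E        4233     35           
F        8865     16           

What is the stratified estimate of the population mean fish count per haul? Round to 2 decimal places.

x̄_st = (Σ Nₕx̄ₕ) / (Σ Nₕ) = (6979·46 + 4196·62 + 4242·25 + 9317·48 + 4233·35 + 8865·16) / 37832
= 1424447 / 37832 = 37.6519... → 37.65.

37.65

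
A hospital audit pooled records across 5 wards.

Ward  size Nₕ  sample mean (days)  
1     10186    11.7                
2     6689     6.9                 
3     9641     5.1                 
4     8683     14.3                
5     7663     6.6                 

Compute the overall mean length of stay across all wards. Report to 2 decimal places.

9.08

N = 10186 + 6689 + 9641 + 8683 + 7663 = 42862.
Weight each subgroup mean by Nₕ/N and sum.
Σ Nₕx̄ₕ = 10186·11.7 + 6689·6.9 + 9641·5.1 + 8683·14.3 + 7663·6.6 = 119176.2 + 46154.1 + 49169.1 + 124166.9 + 50575.8 = 389242.1.
Divide by N: 389242.1 / 42862 = 9.0813... → 9.08.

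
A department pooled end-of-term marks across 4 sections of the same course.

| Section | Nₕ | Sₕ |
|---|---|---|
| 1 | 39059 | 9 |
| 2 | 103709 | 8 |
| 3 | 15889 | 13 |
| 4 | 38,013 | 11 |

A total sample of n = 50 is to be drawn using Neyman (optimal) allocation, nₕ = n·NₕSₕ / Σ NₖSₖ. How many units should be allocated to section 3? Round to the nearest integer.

6

1: NₕSₕ = 39059·9 = 351531
2: NₕSₕ = 103709·8 = 829672
3: NₕSₕ = 15889·13 = 206557
4: NₕSₕ = 38013·11 = 418143
Σ NₕSₕ = 1805903.
n_3 = 50·206557/1805903 = 5.719... → 6.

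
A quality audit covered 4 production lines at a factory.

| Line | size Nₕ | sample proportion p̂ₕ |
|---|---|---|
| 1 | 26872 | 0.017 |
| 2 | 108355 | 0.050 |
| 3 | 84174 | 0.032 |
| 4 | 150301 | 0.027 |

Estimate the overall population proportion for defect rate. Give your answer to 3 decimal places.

0.034

N = 26872 + 108355 + 84174 + 150301 = 369702.
Overall proportion = Σ (Nₕ/N)·p̂ₕ.
Σ Nₕp̂ₕ = 456.824 + 5417.75 + 2693.568 + 4058.127 = 12626.269.
12626.269 / 369702 = 0.03415... → 0.034.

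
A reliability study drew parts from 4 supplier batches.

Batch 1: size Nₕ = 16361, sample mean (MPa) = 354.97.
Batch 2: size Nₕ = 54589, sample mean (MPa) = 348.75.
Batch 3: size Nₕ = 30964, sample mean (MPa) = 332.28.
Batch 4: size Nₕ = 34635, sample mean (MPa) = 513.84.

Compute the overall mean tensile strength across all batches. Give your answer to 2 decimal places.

387.63

N = 16361 + 54589 + 30964 + 34635 = 136549.
Overall mean = Σ (Nₕ/N)·x̄ₕ — weight by population share, not a simple average.
Σ Nₕx̄ₕ = 16361·354.97 + 54589·348.75 + 30964·332.28 + 34635·513.84 = 5807664.17 + 19037913.75 + 10288717.92 + 17796848.4 = 52931144.24.
Divide by N: 52931144.24 / 136549 = 387.6348... → 387.63.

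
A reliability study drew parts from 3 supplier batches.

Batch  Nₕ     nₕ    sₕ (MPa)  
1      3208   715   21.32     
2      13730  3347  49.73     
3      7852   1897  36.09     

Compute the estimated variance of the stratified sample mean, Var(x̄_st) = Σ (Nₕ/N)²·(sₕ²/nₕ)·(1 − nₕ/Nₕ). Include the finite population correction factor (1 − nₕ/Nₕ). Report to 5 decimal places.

N = 24790. Term for each stratum: Wₕ²sₕ²/nₕ·(1−nₕ/Nₕ).
Var(x̄_st) = 0.00827317 + 0.17140423 + 0.05224148 = 0.23191888 → 0.23192.

0.23192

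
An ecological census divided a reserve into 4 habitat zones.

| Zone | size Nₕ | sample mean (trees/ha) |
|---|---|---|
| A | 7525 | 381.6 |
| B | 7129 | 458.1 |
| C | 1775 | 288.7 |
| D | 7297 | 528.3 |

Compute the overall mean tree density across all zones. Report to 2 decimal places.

442.75

x̄_st = (Σ Nₕx̄ₕ) / (Σ Nₕ) = (7525·381.6 + 7129·458.1 + 1775·288.7 + 7297·528.3) / 23726
= 10504782.5 / 23726 = 442.7540... → 442.75.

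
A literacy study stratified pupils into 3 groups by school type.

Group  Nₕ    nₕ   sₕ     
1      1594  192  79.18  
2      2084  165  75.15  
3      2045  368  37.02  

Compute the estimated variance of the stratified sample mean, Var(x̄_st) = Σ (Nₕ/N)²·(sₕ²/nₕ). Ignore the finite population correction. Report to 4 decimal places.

N = 5723; Wₕ = Nₕ/N.
group 1: (1594/5723)²·79.18²/192 = 2.5331383
group 2: (2084/5723)²·75.15²/165 = 4.5386006
group 3: (2045/5723)²·37.02²/368 = 0.4755149
Sum = 7.5472538 → 7.5473.

7.5473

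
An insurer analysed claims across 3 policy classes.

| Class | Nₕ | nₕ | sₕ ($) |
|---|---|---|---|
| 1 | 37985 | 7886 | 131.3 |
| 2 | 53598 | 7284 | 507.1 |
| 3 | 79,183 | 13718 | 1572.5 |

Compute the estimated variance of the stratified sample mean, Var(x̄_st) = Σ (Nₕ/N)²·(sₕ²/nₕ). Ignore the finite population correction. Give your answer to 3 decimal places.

N = 170766. Term for each stratum: Wₕ²sₕ²/nₕ.
Var(x̄_st) = 0.108167 + 3.477856 + 38.757129 = 42.343153 → 42.343.

42.343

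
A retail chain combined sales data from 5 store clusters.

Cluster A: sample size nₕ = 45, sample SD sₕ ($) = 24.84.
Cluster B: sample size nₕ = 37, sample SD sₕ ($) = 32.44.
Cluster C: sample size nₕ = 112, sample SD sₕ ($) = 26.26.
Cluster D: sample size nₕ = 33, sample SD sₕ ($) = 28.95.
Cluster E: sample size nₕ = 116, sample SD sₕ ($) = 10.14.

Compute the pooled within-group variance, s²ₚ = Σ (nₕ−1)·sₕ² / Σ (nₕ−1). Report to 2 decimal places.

A: (45−1)·24.84² = 44·617.0256 = 27149.1264
B: (37−1)·32.44² = 36·1052.3536 = 37884.7296
C: (112−1)·26.26² = 111·689.5876 = 76544.2236
D: (33−1)·28.95² = 32·838.1025 = 26819.28
E: (116−1)·10.14² = 115·102.8196 = 11824.254
Numerator = 180221.6136; denominator = Σ(nₕ−1) = 338.
s²ₚ = 180221.6136/338 = 533.2000... → 533.20.

533.20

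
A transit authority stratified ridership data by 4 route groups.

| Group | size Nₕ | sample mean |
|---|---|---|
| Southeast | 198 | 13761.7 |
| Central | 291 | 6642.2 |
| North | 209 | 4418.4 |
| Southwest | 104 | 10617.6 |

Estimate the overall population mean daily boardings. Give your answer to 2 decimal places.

8335.88

N = 198 + 291 + 209 + 104 = 802.
Overall mean = Σ (Nₕ/N)·x̄ₕ — weight by population share, not a simple average.
Σ Nₕx̄ₕ = 198·13761.7 + 291·6642.2 + 209·4418.4 + 104·10617.6 = 2724816.6 + 1932880.2 + 923445.6 + 1104230.4 = 6685372.8.
Divide by N: 6685372.8 / 802 = 8335.8763... → 8335.88.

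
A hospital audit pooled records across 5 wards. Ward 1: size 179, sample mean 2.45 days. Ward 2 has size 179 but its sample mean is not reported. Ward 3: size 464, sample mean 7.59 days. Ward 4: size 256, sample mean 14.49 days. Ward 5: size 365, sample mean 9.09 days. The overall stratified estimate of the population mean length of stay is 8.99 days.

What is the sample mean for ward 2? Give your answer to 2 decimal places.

N = 179 + 179 + 464 + 256 + 365 = 1443.
Overall total = μ·N = 8.99·1443 = 12972.57.
Subtract the known strata: 179·2.45 + 464·7.59 + 256·14.49 + 365·9.09 = 10987.6.
Remaining total for ward 2: 12972.57 − 10987.6 = 1984.97.
Divide by its size: 1984.97 / 179 = 11.0892... → 11.09.

11.09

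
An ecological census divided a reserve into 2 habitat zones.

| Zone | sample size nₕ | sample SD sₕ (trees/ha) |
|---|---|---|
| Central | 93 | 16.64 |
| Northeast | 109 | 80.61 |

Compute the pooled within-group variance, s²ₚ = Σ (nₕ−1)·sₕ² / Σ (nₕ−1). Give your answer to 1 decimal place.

Degrees of freedom: 92 + 108 = 200.
Σ(nₕ−1)sₕ² = 92·276.8896 + 108·6497.9721 = 727254.83.
s²ₚ = 727254.83 / 200 = 3636.274... → 3636.3.

3636.3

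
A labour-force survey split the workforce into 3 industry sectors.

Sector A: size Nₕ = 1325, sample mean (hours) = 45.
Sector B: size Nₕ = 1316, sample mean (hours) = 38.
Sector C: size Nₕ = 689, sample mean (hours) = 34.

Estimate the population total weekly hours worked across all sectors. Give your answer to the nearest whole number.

133059

A: 1325·45 = 59625
B: 1316·38 = 50008
C: 689·34 = 23426
τ̂ = Σ Nₕx̄ₕ = 133059.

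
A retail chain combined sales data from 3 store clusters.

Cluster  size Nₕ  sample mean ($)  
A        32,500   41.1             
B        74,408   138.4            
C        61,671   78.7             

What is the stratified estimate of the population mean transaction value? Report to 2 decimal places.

97.80

x̄_st = (Σ Nₕx̄ₕ) / (Σ Nₕ) = (32500·41.1 + 74408·138.4 + 61671·78.7) / 168579
= 16487324.9 / 168579 = 97.8018... → 97.80.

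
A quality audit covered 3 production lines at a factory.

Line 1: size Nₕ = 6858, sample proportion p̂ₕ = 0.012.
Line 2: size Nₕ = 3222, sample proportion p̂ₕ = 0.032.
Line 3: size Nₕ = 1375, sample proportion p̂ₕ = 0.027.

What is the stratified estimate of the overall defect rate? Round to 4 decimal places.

0.0194

Wₕ = Nₕ/N with N = 11455: 0.5987, 0.2813, 0.1200.
p̂_st = 0.5987·0.012 + 0.2813·0.032 + 0.1200·0.027 ≈ 0.019426... → 0.0194.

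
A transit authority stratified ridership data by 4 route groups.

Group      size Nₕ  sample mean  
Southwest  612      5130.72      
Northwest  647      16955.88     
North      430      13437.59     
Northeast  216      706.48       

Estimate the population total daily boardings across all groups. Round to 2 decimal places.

Population total = Σ Nₕ·x̄ₕ (each stratum's size times its mean).
612·5130.72 + 647·16955.88 + 430·13437.59 + 216·706.48 = 3140000.64 + 10970454.36 + 5778163.7 + 152599.68 = 20041218.38.

20041218.38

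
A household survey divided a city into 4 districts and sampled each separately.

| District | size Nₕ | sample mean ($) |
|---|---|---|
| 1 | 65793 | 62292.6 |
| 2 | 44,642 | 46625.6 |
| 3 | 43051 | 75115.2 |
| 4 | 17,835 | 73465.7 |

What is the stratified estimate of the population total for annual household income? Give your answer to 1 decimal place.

10723922301.7

1: 65793·62292.6 = 4098417031.8
2: 44642·46625.6 = 2081460035.2
3: 43051·75115.2 = 3233784475.2
4: 17835·73465.7 = 1310260759.5
τ̂ = Σ Nₕx̄ₕ = 10723922301.7.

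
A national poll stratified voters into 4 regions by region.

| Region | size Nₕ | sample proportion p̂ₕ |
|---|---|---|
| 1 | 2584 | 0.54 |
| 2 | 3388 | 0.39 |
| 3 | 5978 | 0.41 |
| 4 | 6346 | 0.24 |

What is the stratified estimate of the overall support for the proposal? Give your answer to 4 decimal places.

0.3657

N = 2584 + 3388 + 5978 + 6346 = 18296.
Overall proportion = Σ (Nₕ/N)·p̂ₕ.
Σ Nₕp̂ₕ = 1395.36 + 1321.32 + 2450.98 + 1523.04 = 6690.7.
6690.7 / 18296 = 0.365692... → 0.3657.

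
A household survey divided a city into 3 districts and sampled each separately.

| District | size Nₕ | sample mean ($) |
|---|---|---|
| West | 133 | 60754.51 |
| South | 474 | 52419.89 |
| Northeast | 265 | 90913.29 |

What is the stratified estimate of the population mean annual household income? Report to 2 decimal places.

65389.22

N = 133 + 474 + 265 = 872.
The stratified mean weights each stratum mean by its population share Nₕ/N.
Σ Nₕx̄ₕ = 133·60754.51 + 474·52419.89 + 265·90913.29 = 8080349.83 + 24847027.86 + 24092021.85 = 57019399.54.
Divide by N: 57019399.54 / 872 = 65389.2197... → 65389.22.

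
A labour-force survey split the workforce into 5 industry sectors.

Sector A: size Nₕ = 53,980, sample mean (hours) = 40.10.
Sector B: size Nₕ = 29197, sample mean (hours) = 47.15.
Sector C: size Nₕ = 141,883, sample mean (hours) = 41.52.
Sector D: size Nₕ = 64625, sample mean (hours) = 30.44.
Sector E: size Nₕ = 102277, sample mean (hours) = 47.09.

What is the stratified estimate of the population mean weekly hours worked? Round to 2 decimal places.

41.37

N = 53980 + 29197 + 141883 + 64625 + 102277 = 391962.
Weight each subgroup mean by Nₕ/N and sum.
Σ Nₕx̄ₕ = 53980·40.10 + 29197·47.15 + 141883·41.52 + 64625·30.44 + 102277·47.09 = 2164598 + 1376638.55 + 5890982.16 + 1967185 + 4816223.93 = 16215627.64.
Divide by N: 16215627.64 / 391962 = 41.3704... → 41.37.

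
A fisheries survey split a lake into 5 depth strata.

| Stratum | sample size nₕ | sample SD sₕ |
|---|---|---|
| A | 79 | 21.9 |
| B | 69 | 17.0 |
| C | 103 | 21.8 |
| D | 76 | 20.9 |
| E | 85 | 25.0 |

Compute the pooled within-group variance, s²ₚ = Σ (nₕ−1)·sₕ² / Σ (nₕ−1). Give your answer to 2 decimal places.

468.79

A: (79−1)·21.9² = 78·479.61 = 37409.58
B: (69−1)·17.0² = 68·289 = 19652
C: (103−1)·21.8² = 102·475.24 = 48474.48
D: (76−1)·20.9² = 75·436.81 = 32760.75
E: (85−1)·25.0² = 84·625 = 52500
Numerator = 190796.81; denominator = Σ(nₕ−1) = 407.
s²ₚ = 190796.81/407 = 468.7882... → 468.79.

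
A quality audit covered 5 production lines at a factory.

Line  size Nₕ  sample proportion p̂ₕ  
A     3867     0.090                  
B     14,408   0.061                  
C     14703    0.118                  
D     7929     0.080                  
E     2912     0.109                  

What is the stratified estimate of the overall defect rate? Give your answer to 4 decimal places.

0.0893

N = 3867 + 14408 + 14703 + 7929 + 2912 = 43819.
Overall proportion = Σ (Nₕ/N)·p̂ₕ.
Σ Nₕp̂ₕ = 348.03 + 878.888 + 1734.954 + 634.32 + 317.408 = 3913.6.
3913.6 / 43819 = 0.089313... → 0.0893.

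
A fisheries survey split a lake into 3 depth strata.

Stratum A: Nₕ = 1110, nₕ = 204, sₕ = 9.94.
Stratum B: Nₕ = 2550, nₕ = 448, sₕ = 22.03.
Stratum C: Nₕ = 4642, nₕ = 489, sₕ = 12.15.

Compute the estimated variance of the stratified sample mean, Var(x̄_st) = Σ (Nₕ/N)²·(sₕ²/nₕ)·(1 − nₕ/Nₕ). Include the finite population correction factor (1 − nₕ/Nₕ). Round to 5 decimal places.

N = 8302. Term for each stratum: Wₕ²sₕ²/nₕ·(1−nₕ/Nₕ).
Var(x̄_st) = 0.00706689 + 0.08424777 + 0.08443943 = 0.17575409 → 0.17575.

0.17575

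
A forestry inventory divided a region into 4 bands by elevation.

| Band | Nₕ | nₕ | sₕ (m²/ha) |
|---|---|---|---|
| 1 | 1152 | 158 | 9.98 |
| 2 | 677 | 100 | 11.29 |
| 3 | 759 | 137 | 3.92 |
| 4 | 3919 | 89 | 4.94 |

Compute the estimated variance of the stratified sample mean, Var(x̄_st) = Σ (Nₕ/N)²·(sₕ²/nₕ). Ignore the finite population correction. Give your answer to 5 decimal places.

N = 6507; Wₕ = Nₕ/N.
band 1: (1152/6507)²·9.98²/158 = 0.01975820
band 2: (677/6507)²·11.29²/100 = 0.01379760
band 3: (759/6507)²·3.92²/137 = 0.00152607
band 4: (3919/6507)²·4.94²/89 = 0.09946100
Sum = 0.13454286 → 0.13454.

0.13454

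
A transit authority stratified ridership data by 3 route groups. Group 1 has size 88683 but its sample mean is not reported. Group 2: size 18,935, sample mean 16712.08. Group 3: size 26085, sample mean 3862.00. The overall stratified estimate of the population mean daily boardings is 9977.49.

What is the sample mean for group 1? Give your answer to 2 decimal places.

10338.36

N = 88683 + 18935 + 26085 = 133703.
Overall total = μ·N = 9977.49·133703 = 1334020345.47.
Subtract the known strata: 18935·16712.08 + 26085·3862.00 = 417183504.8.
Remaining total for group 1: 1334020345.47 − 417183504.8 = 916836840.67.
Divide by its size: 916836840.67 / 88683 = 10338.3607... → 10338.36.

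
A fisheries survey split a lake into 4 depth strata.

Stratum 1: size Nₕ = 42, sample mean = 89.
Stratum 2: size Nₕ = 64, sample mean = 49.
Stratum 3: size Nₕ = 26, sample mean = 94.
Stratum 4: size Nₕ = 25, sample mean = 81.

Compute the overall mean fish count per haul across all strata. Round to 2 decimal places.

72.25

x̄_st = (Σ Nₕx̄ₕ) / (Σ Nₕ) = (42·89 + 64·49 + 26·94 + 25·81) / 157
= 11343 / 157 = 72.2484... → 72.25.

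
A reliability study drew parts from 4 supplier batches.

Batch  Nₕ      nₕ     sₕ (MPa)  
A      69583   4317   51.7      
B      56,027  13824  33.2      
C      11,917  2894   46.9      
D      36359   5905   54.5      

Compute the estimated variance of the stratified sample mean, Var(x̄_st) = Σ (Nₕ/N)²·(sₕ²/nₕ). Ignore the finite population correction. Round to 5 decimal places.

0.13299

N = 173886. Term for each stratum: Wₕ²sₕ²/nₕ.
Var(x̄_st) = 0.09914621 + 0.00827767 + 0.00356987 + 0.02199215 = 0.13298589 → 0.13299.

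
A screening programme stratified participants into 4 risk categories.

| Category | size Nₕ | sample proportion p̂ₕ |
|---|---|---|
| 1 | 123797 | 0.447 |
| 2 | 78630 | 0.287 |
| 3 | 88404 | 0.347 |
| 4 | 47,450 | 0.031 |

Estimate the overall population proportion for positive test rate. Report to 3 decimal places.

0.325

N = 123797 + 78630 + 88404 + 47450 = 338281.
Overall proportion = Σ (Nₕ/N)·p̂ₕ.
Σ Nₕp̂ₕ = 55337.259 + 22566.81 + 30676.188 + 1470.95 = 110051.207.
110051.207 / 338281 = 0.32532... → 0.325.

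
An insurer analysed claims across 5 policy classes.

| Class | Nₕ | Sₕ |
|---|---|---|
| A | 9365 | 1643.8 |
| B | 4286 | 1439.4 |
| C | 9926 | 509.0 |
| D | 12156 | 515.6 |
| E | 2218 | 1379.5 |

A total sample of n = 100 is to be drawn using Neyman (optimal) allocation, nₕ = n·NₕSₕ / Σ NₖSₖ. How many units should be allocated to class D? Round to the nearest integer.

17

Σ NₕSₕ = 9365·1643.8 + 4286·1439.4 + 9926·509.0 + 12156·515.6 + 2218·1379.5 = 35943154.
Share for D: 6267633.6/35943154 = 0.17438.
n_D = 100 × 0.17438 = 17.438... → 17.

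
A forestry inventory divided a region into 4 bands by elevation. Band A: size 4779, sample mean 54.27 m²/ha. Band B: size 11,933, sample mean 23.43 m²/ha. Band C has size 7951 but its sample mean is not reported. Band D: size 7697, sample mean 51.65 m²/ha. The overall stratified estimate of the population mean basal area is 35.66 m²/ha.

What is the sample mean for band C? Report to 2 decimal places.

27.35

N = 4779 + 11933 + 7951 + 7697 = 32360.
Overall total = μ·N = 35.66·32360 = 1153957.6.
Subtract the known strata: 4779·54.27 + 11933·23.43 + 7697·51.65 = 936496.57.
Remaining total for band C: 1153957.6 − 936496.57 = 217461.03.
Divide by its size: 217461.03 / 7951 = 27.3501... → 27.35.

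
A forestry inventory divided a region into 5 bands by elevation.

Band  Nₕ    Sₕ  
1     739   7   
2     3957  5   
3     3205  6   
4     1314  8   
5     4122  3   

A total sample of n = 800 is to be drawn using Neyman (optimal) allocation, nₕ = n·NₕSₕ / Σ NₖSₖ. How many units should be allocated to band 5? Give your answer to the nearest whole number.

Σ NₕSₕ = 739·7 + 3957·5 + 3205·6 + 1314·8 + 4122·3 = 67066.
Share for 5: 12366/67066 = 0.18439.
n_5 = 800 × 0.18439 = 147.508... → 148.

148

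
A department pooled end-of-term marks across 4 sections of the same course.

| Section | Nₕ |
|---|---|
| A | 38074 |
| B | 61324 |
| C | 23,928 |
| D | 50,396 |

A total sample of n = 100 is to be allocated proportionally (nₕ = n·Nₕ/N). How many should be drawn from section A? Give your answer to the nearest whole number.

N = 38074 + 61324 + 23928 + 50396 = 173722.
n_A = 100·38074/173722 = 21.917... → 22.

22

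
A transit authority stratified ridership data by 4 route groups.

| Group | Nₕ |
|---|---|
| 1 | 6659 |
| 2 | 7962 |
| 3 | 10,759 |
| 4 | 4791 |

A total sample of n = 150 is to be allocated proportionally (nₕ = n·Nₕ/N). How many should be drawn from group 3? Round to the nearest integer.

53

Share of group 3 = 10759/30171 = 0.35660.
Allocate 150 × 0.35660 = 53.490... → 53.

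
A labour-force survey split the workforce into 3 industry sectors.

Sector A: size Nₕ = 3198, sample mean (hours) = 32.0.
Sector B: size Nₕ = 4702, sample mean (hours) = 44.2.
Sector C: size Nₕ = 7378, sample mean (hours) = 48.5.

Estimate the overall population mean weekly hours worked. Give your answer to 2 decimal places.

43.72

x̄_st = (Σ Nₕx̄ₕ) / (Σ Nₕ) = (3198·32.0 + 4702·44.2 + 7378·48.5) / 15278
= 667997.4 / 15278 = 43.7228... → 43.72.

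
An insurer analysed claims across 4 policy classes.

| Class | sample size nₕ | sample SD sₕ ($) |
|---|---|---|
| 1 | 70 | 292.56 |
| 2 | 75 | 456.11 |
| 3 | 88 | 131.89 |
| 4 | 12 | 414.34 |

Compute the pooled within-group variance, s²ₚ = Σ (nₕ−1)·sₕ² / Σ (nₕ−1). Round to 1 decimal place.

1: (70−1)·292.56² = 69·85591.3536 = 5905803.3984
2: (75−1)·456.11² = 74·208036.3321 = 15394688.5754
3: (88−1)·131.89² = 87·17394.9721 = 1513362.5727
4: (12−1)·414.34² = 11·171677.6356 = 1888453.9916
Numerator = 24702308.5381; denominator = Σ(nₕ−1) = 241.
s²ₚ = 24702308.5381/241 = 102499.206... → 102499.2.

102499.2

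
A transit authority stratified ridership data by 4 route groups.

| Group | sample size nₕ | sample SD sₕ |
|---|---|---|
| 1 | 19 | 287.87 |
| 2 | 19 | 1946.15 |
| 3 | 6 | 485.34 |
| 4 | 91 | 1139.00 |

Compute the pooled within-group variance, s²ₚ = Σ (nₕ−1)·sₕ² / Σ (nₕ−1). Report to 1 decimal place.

1432086.3

1: (19−1)·287.87² = 18·82869.1369 = 1491644.4642
2: (19−1)·1946.15² = 18·3787499.8225 = 68174996.805
3: (6−1)·485.34² = 5·235554.9156 = 1177774.578
4: (91−1)·1139.00² = 90·1297321 = 116758890
Numerator = 187603305.8472; denominator = Σ(nₕ−1) = 131.
s²ₚ = 187603305.8472/131 = 1432086.304... → 1432086.3.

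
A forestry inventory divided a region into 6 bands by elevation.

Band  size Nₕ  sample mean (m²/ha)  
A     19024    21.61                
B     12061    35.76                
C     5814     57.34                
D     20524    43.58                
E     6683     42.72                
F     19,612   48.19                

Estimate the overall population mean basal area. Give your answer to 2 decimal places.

N = 19024 + 12061 + 5814 + 20524 + 6683 + 19612 = 83718.
Weight each subgroup mean by Nₕ/N and sum.
Σ Nₕx̄ₕ = 19024·21.61 + 12061·35.76 + 5814·57.34 + 20524·43.58 + 6683·42.72 + 19612·48.19 = 411108.64 + 431301.36 + 333374.76 + 894435.92 + 285497.76 + 945102.28 = 3300820.72.
Divide by N: 3300820.72 / 83718 = 39.4278... → 39.43.

39.43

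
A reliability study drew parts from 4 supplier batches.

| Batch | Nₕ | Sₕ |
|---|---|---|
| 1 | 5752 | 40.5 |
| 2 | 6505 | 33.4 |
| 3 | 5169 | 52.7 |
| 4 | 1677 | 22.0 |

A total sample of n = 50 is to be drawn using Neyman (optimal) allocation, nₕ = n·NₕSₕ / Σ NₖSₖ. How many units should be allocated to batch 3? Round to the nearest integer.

18

Σ NₕSₕ = 5752·40.5 + 6505·33.4 + 5169·52.7 + 1677·22.0 = 759523.3.
Share for 3: 272406.3/759523.3 = 0.35865.
n_3 = 50 × 0.35865 = 17.933... → 18.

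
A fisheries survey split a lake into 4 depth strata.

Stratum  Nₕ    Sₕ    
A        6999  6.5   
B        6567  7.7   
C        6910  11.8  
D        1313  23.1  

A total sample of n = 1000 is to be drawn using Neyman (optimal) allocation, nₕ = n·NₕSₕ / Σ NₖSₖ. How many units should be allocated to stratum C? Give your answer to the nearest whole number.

Σ NₕSₕ = 6999·6.5 + 6567·7.7 + 6910·11.8 + 1313·23.1 = 207927.7.
Share for C: 81538/207927.7 = 0.39215.
n_C = 1000 × 0.39215 = 392.146... → 392.

392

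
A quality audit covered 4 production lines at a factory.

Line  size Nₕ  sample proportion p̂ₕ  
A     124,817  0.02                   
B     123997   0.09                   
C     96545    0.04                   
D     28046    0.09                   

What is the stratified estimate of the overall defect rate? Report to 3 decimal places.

N = 124817 + 123997 + 96545 + 28046 = 373405.
Overall proportion = Σ (Nₕ/N)·p̂ₕ.
Σ Nₕp̂ₕ = 2496.34 + 11159.73 + 3861.8 + 2524.14 = 20042.01.
20042.01 / 373405 = 0.05367... → 0.054.

0.054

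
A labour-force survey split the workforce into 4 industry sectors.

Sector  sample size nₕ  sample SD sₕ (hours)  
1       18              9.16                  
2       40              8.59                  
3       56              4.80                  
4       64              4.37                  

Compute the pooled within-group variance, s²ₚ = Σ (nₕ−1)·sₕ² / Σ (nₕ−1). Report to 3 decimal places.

38.934

Degrees of freedom: 17 + 39 + 55 + 63 = 174.
Σ(nₕ−1)sₕ² = 17·83.9056 + 39·73.7881 + 55·23.04 + 63·19.0969 = 6774.4358.
s²ₚ = 6774.4358 / 174 = 38.93354... → 38.934.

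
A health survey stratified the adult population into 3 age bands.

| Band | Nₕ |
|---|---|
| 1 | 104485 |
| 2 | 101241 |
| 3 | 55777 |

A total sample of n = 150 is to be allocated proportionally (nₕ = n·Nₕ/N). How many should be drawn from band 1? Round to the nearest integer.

Share of band 1 = 104485/261503 = 0.39956.
Allocate 150 × 0.39956 = 59.933... → 60.

60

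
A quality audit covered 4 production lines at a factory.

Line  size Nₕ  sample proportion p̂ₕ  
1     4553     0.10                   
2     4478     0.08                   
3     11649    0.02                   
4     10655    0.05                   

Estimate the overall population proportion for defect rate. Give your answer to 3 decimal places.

Wₕ = Nₕ/N with N = 31335: 0.1453, 0.1429, 0.3718, 0.3400.
p̂_st = 0.1453·0.10 + 0.1429·0.08 + 0.3718·0.02 + 0.3400·0.05 ≈ 0.05040... → 0.050.

0.050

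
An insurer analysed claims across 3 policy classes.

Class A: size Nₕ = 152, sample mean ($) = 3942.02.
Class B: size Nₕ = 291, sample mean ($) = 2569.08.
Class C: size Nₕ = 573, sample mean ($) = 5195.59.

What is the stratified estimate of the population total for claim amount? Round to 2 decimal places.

A: 152·3942.02 = 599187.04
B: 291·2569.08 = 747602.28
C: 573·5195.59 = 2977073.07
τ̂ = Σ Nₕx̄ₕ = 4323862.39.

4323862.39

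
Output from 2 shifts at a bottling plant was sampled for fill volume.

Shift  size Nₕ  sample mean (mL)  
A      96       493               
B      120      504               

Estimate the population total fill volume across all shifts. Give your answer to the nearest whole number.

A: 96·493 = 47328
B: 120·504 = 60480
τ̂ = Σ Nₕx̄ₕ = 107808.

107808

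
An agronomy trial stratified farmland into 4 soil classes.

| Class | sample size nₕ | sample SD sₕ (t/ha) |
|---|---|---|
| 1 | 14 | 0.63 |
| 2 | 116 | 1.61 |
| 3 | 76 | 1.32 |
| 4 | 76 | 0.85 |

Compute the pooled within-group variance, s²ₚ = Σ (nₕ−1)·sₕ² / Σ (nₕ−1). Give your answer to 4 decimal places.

1.7558

Degrees of freedom: 13 + 115 + 75 + 75 = 278.
Σ(nₕ−1)sₕ² = 13·0.3969 + 115·2.5921 + 75·1.7424 + 75·0.7225 = 488.1187.
s²ₚ = 488.1187 / 278 = 1.755823... → 1.7558.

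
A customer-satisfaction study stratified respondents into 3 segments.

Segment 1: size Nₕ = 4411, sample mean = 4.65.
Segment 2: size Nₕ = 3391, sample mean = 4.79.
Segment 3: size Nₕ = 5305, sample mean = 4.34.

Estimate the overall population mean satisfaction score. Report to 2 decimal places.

4.56

N = 13107; weights Wₕ = Nₕ/N = (0.3365, 0.2587, 0.4047).
x̄_st = Σ Wₕ·x̄ₕ = 0.3365·4.65 + 0.2587·4.79 + 0.4047·4.34 ≈ 4.5607...
→ 4.56.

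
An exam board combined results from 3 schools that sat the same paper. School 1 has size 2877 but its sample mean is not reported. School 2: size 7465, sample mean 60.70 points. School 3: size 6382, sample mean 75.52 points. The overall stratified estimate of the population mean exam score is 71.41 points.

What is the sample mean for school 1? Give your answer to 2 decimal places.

N = 2877 + 7465 + 6382 = 16724.
Overall total = μ·N = 71.41·16724 = 1194260.84.
Subtract the known strata: 7465·60.70 + 6382·75.52 = 935094.14.
Remaining total for school 1: 1194260.84 − 935094.14 = 259166.7.
Divide by its size: 259166.7 / 2877 = 90.0823... → 90.08.

90.08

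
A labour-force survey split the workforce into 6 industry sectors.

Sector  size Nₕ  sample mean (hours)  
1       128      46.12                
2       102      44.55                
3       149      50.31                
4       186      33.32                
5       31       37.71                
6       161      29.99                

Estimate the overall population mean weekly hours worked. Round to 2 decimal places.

39.81

N = 757; weights Wₕ = Nₕ/N = (0.1691, 0.1347, 0.1968, 0.2457, 0.0410, 0.2127).
x̄_st = Σ Wₕ·x̄ₕ = 0.1691·46.12 + 0.1347·44.55 + 0.1968·50.31 + 0.2457·33.32 + 0.0410·37.71 + 0.2127·29.99 ≈ 39.8132...
→ 39.81.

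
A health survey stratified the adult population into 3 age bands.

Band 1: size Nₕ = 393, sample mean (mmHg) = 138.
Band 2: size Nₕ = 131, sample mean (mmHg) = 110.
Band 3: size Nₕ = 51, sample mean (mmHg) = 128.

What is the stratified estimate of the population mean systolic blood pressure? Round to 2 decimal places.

130.73

x̄_st = (Σ Nₕx̄ₕ) / (Σ Nₕ) = (393·138 + 131·110 + 51·128) / 575
= 75172 / 575 = 130.7339... → 130.73.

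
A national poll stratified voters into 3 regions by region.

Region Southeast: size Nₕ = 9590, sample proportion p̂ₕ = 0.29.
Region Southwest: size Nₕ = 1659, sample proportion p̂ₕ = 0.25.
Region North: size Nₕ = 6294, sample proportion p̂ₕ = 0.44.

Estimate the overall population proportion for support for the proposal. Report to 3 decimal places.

N = 9590 + 1659 + 6294 = 17543.
Overall proportion = Σ (Nₕ/N)·p̂ₕ.
Σ Nₕp̂ₕ = 2781.1 + 414.75 + 2769.36 = 5965.21.
5965.21 / 17543 = 0.34003... → 0.340.

0.340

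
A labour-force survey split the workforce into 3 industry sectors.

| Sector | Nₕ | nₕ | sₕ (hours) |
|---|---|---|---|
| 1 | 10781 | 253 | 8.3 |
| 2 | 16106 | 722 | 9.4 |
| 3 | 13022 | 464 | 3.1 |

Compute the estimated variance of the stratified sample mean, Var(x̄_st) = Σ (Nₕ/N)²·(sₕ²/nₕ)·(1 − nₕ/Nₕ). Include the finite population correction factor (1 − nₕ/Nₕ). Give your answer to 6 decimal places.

N = 39909; Wₕ = Nₕ/N.
sector 1: (10781/39909)²·8.3²/253·(1 − 253/10781) = 0.019404341
sector 2: (16106/39909)²·9.4²/722·(1 − 722/16106) = 0.019038546
sector 3: (13022/39909)²·3.1²/464·(1 − 464/13022) = 0.002126483
Sum = 0.040569370 → 0.040569.

0.040569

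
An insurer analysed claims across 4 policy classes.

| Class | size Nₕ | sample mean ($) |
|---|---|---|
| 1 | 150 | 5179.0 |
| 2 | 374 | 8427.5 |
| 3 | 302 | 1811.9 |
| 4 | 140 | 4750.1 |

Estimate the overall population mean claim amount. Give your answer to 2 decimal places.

N = 150 + 374 + 302 + 140 = 966.
Overall mean = Σ (Nₕ/N)·x̄ₕ — weight by population share, not a simple average.
Σ Nₕx̄ₕ = 150·5179.0 + 374·8427.5 + 302·1811.9 + 140·4750.1 = 776850 + 3151885 + 547193.8 + 665014 = 5140942.8.
Divide by N: 5140942.8 / 966 = 5321.8870... → 5321.89.

5321.89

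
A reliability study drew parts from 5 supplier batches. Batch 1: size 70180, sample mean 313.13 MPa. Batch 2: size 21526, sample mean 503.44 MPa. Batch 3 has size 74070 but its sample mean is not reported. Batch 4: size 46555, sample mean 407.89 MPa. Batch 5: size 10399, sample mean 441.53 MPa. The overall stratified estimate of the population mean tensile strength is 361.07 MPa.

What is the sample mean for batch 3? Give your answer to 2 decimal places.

324.39

N = 70180 + 21526 + 74070 + 46555 + 10399 = 222730.
Overall total = μ·N = 361.07·222730 = 80421121.1.
Subtract the known strata: 70180·313.13 + 21526·503.44 + 46555·407.89 + 10399·441.53 = 56393302.26.
Remaining total for batch 3: 80421121.1 − 56393302.26 = 24027818.84.
Divide by its size: 24027818.84 / 74070 = 324.3934... → 324.39.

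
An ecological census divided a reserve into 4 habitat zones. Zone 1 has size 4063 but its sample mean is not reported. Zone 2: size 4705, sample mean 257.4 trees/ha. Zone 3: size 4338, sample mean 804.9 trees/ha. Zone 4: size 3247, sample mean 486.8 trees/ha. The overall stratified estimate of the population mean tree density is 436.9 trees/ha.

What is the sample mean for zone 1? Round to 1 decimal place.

N = 4063 + 4705 + 4338 + 3247 = 16353.
Overall total = μ·N = 436.9·16353 = 7144625.7.
Subtract the known strata: 4705·257.4 + 4338·804.9 + 3247·486.8 = 6283362.8.
Remaining total for zone 1: 7144625.7 − 6283362.8 = 861262.9.
Divide by its size: 861262.9 / 4063 = 211.977... → 212.0.

212.0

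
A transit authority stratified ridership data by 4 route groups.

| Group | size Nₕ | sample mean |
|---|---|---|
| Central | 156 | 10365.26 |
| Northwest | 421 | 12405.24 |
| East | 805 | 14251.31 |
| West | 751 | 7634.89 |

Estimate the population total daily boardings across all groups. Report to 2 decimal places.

Central: 156·10365.26 = 1616980.56
Northwest: 421·12405.24 = 5222606.04
East: 805·14251.31 = 11472304.55
West: 751·7634.89 = 5733802.39
τ̂ = Σ Nₕx̄ₕ = 24045693.54.

24045693.54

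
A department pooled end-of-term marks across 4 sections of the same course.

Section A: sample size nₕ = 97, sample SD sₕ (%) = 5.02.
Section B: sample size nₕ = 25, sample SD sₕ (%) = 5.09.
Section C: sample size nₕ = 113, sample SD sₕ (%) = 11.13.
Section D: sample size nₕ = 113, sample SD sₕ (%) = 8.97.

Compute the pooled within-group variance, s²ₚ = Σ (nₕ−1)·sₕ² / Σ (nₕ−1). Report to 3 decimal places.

Degrees of freedom: 96 + 24 + 112 + 112 = 344.
Σ(nₕ−1)sₕ² = 96·25.2004 + 24·25.9081 + 112·123.8769 + 112·80.4609 = 25926.8664.
s²ₚ = 25926.8664 / 344 = 75.36880... → 75.369.

75.369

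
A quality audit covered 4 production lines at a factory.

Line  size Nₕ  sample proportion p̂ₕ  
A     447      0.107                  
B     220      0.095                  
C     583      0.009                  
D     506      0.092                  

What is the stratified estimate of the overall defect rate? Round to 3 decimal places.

0.069

N = 447 + 220 + 583 + 506 = 1756.
Overall proportion = Σ (Nₕ/N)·p̂ₕ.
Σ Nₕp̂ₕ = 47.829 + 20.9 + 5.247 + 46.552 = 120.528.
120.528 / 1756 = 0.06864... → 0.069.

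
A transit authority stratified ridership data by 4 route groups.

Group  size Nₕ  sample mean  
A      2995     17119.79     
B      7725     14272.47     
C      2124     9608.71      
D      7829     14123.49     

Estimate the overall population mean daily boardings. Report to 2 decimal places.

14149.39

x̄_st = (Σ Nₕx̄ₕ) / (Σ Nₕ) = (2995·17119.79 + 7725·14272.47 + 2124·9608.71 + 7829·14123.49) / 20673
= 292510305.05 / 20673 = 14149.3883... → 14149.39.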